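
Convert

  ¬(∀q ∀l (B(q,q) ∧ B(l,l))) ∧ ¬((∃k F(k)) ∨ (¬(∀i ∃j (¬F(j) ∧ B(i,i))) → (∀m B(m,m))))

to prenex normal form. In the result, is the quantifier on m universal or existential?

existential

Eliminate → and ↔ using ¬ and ∨.
  ¬(∀q ∀l (B(q,q) ∧ B(l,l))) ∧ ¬((∃k F(k)) ∨ ¬¬(∀i ∃j (¬F(j) ∧ B(i,i))) ∨ (∀m B(m,m)))
Push ¬ through the quantifiers and connectives to reach negation normal form:
  (∃q ∃l (¬B(q,q) ∨ ¬B(l,l))) ∧ (∀k ¬F(k)) ∧ (∃i ∀j (F(j) ∨ ¬B(i,i))) ∧ (∃m ¬B(m,m))
All bound variables are already distinct, so no renaming is needed.
Extract every quantifier outward, since the variables are now distinct and don't occur free across branches:
  ∃q ∃l ∀k ∃i ∀j ∃m ((¬B(q,q) ∨ ¬B(l,l)) ∧ ¬F(k) ∧ (F(j) ∨ ¬B(i,i)) ∧ ¬B(m,m))
The quantifier ∀m sits under an odd number of negations (counting the antecedent side of each →), so it flips to ∃m.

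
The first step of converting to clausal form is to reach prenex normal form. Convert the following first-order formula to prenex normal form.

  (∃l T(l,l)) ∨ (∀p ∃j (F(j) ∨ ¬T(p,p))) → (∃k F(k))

Eliminate → and ↔ using ¬ and ∨.
  ¬((∃l T(l,l)) ∨ (∀p ∃j (F(j) ∨ ¬T(p,p)))) ∨ (∃k F(k))
Push ¬ through the quantifiers and connectives to reach negation normal form:
  (∀l ¬T(l,l)) ∧ (∃p ∀j (¬F(j) ∧ T(p,p))) ∨ (∃k F(k))
All bound variables are already distinct, so no renaming is needed.
Pull the quantifiers to the front (each side's bound variable is not free in the other side):
  ∀l ∃p ∀j ∃k (¬T(l,l) ∧ ¬F(j) ∧ T(p,p) ∨ F(k))

∀l ∃p ∀j ∃k (¬T(l,l) ∧ ¬F(j) ∧ T(p,p) ∨ F(k))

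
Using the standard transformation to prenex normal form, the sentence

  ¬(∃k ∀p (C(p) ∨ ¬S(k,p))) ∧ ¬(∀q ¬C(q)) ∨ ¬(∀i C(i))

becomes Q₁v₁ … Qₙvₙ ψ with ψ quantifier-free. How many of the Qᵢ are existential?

3

Drive negations inward (¬∀x A ≡ ∃x ¬A, ¬∃x A ≡ ∀x ¬A, De Morgan for ∧/∨):
  (∀k ∃p (¬C(p) ∧ S(k,p))) ∧ (∃q C(q)) ∨ (∃i ¬C(i))
Extract every quantifier outward, since the variables are now distinct and don't occur free across branches:
  ∀k ∃p ∃q ∃i (¬C(p) ∧ S(k,p) ∧ C(q) ∨ ¬C(i))
The prefix is ∀k ∃p ∃q ∃i: 1 universal, 3 existential.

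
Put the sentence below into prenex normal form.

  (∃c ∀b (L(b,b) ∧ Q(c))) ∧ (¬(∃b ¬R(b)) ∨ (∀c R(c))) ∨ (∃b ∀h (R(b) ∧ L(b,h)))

Push ¬ through the quantifiers and connectives to reach negation normal form:
  (∃c ∀b (L(b,b) ∧ Q(c))) ∧ ((∀b R(b)) ∨ (∀c R(c))) ∨ (∃b ∀h (R(b) ∧ L(b,h)))
Standardize variables apart so no two quantifiers bind the same name: b↦u1, c↦y, b↦t.
  (∃c ∀b (L(b,b) ∧ Q(c))) ∧ ((∀u1 R(u1)) ∨ (∀y R(y))) ∨ (∃t ∀h (R(t) ∧ L(t,h)))
Extract every quantifier outward, since the variables are now distinct and don't occur free across branches:
  ∃c ∀b ∀u1 ∀y ∃t ∀h (L(b,b) ∧ Q(c) ∧ (R(u1) ∨ R(y)) ∨ R(t) ∧ L(t,h))

∃c ∀b ∀u1 ∀y ∃t ∀h (L(b,b) ∧ Q(c) ∧ (R(u1) ∨ R(y)) ∨ R(t) ∧ L(t,h))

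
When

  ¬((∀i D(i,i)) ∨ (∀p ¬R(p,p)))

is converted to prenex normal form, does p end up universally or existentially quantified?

Push ¬ through the quantifiers and connectives to reach negation normal form:
  (∃i ¬D(i,i)) ∧ (∃p R(p,p))
All bound variables are already distinct, so no renaming is needed.
Pull the quantifiers to the front (each side's bound variable is not free in the other side):
  ∃i ∃p (¬D(i,i) ∧ R(p,p))
The quantifier ∀p sits under an odd number of negations, so it flips to ∃p.

existential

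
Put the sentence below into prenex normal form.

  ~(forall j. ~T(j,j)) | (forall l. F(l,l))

Push ¬ through the quantifiers and connectives to reach negation normal form:
  (exists j. T(j,j)) | (forall l. F(l,l))
All bound variables are already distinct, so no renaming is needed.
Pull the quantifiers to the front (each side's bound variable is not free in the other side):
  exists j. forall l. (T(j,j) | F(l,l))

exists j. forall l. (T(j,j) | F(l,l))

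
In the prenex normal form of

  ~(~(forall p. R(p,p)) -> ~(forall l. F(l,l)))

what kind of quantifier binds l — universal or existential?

First replace A → B with ¬A ∨ B.
  ~(~~(forall p. R(p,p)) | ~(forall l. F(l,l)))
Push ¬ through the quantifiers and connectives to reach negation normal form:
  (exists p. ~R(p,p)) & (forall l. F(l,l))
All bound variables are already distinct, so no renaming is needed.
Pull the quantifiers to the front (each side's bound variable is not free in the other side):
  exists p. forall l. (~R(p,p) & F(l,l))
The quantifier forall l sits under an even number of negations (counting the antecedent side of each →), so it remains universal.

universal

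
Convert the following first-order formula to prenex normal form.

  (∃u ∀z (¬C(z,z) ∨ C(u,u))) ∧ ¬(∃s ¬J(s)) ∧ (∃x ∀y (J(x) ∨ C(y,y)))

∃u ∀z ∀s ∃x ∀y ((¬C(z,z) ∨ C(u,u)) ∧ J(s) ∧ (J(x) ∨ C(y,y)))

Drive negations inward (¬∀x A ≡ ∃x ¬A, ¬∃x A ≡ ∀x ¬A, De Morgan for ∧/∨):
  (∃u ∀z (¬C(z,z) ∨ C(u,u))) ∧ (∀s J(s)) ∧ (∃x ∀y (J(x) ∨ C(y,y)))
Extract every quantifier outward, since the variables are now distinct and don't occur free across branches:
  ∃u ∀z ∀s ∃x ∀y ((¬C(z,z) ∨ C(u,u)) ∧ J(s) ∧ (J(x) ∨ C(y,y)))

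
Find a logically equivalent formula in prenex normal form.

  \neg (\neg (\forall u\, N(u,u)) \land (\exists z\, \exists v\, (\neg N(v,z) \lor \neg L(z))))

Drive negations inward (¬∀x A ≡ ∃x ¬A, ¬∃x A ≡ ∀x ¬A, De Morgan for ∧/∨):
  (\forall u\, N(u,u)) \lor (\forall z\, \forall v\, (N(v,z) \land L(z)))
Finally move all quantifiers to the prefix:
  \forall u\, \forall z\, \forall v\, (N(u,u) \lor N(v,z) \land L(z))

\forall u\, \forall z\, \forall v\, (N(u,u) \lor N(v,z) \land L(z))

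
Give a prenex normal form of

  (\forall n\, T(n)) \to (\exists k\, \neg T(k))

\exists n\, \exists k\, (\neg T(n) \lor \neg T(k))

Eliminate → and ↔ using ¬ and ∨.
  \neg (\forall n\, T(n)) \lor (\exists k\, \neg T(k))
Move each ¬ inward, flipping quantifiers it crosses:
  (\exists n\, \neg T(n)) \lor (\exists k\, \neg T(k))
All bound variables are already distinct, so no renaming is needed.
Pull the quantifiers to the front (each side's bound variable is not free in the other side):
  \exists n\, \exists k\, (\neg T(n) \lor \neg T(k))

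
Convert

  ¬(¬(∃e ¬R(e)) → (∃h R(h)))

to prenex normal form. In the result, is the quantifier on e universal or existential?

universal

Rewrite implications/biconditionals: A → B as ¬A ∨ B.
  ¬(¬¬(∃e ¬R(e)) ∨ (∃h R(h)))
Push ¬ through the quantifiers and connectives to reach negation normal form:
  (∀e R(e)) ∧ (∀h ¬R(h))
Extract every quantifier outward, since the variables are now distinct and don't occur free across branches:
  ∀e ∀h (R(e) ∧ ¬R(h))
The quantifier ∃e sits under an odd number of negations (counting the antecedent side of each →), so it flips to ∀e.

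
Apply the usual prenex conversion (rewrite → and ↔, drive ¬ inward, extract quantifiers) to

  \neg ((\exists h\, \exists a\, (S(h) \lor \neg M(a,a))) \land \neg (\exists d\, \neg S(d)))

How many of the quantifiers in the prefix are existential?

Drive negations inward (¬∀x A ≡ ∃x ¬A, ¬∃x A ≡ ∀x ¬A, De Morgan for ∧/∨):
  (\forall h\, \forall a\, (\neg S(h) \land M(a,a))) \lor (\exists d\, \neg S(d))
All bound variables are already distinct, so no renaming is needed.
Extract every quantifier outward, since the variables are now distinct and don't occur free across branches:
  \forall h\, \forall a\, \exists d\, (\neg S(h) \land M(a,a) \lor \neg S(d))
The prefix is \forall h \forall a \exists d: 2 universal, 1 existential.

1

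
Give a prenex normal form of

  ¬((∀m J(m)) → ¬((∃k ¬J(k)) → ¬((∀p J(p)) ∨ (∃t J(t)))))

Eliminate → and ↔ using ¬ and ∨.
  ¬(¬(∀m J(m)) ∨ ¬(¬(∃k ¬J(k)) ∨ ¬((∀p J(p)) ∨ (∃t J(t)))))
Drive negations inward (¬∀x A ≡ ∃x ¬A, ¬∃x A ≡ ∀x ¬A, De Morgan for ∧/∨):
  (∀m J(m)) ∧ ((∀k J(k)) ∨ (∃p ¬J(p)) ∧ (∀t ¬J(t)))
Extract every quantifier outward, since the variables are now distinct and don't occur free across branches:
  ∀m ∀k ∃p ∀t (J(m) ∧ (J(k) ∨ ¬J(p) ∧ ¬J(t)))

∀m ∀k ∃p ∀t (J(m) ∧ (J(k) ∨ ¬J(p) ∧ ¬J(t)))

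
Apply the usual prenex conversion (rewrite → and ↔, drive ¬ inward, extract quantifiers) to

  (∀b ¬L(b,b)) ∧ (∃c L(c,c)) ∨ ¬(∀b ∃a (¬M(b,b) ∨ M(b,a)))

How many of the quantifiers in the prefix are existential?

Drive negations inward (¬∀x A ≡ ∃x ¬A, ¬∃x A ≡ ∀x ¬A, De Morgan for ∧/∨):
  (∀b ¬L(b,b)) ∧ (∃c L(c,c)) ∨ (∃b ∀a (M(b,b) ∧ ¬M(b,a)))
Standardize variables apart so no two quantifiers bind the same name: b↦t.
  (∀b ¬L(b,b)) ∧ (∃c L(c,c)) ∨ (∃t ∀a (M(t,t) ∧ ¬M(t,a)))
Pull the quantifiers to the front (each side's bound variable is not free in the other side):
  ∀b ∃c ∃t ∀a (¬L(b,b) ∧ L(c,c) ∨ M(t,t) ∧ ¬M(t,a))
The prefix is ∀b ∃c ∃t ∀a: 2 universal, 2 existential.

2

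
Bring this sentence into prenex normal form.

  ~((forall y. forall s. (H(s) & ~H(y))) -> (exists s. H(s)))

Rewrite implications/biconditionals: A → B as ¬A ∨ B.
  ~(~(forall y. forall s. (H(s) & ~H(y))) | (exists s. H(s)))
Move each ¬ inward, flipping quantifiers it crosses:
  (forall y. forall s. (H(s) & ~H(y))) & (forall s. ~H(s))
Standardize variables apart so no two quantifiers bind the same name: s↦z.
  (forall y. forall s. (H(s) & ~H(y))) & (forall z. ~H(z))
Pull the quantifiers to the front (each side's bound variable is not free in the other side):
  forall y. forall s. forall z. (H(s) & ~H(y) & ~H(z))

forall y. forall s. forall z. (H(s) & ~H(y) & ~H(z))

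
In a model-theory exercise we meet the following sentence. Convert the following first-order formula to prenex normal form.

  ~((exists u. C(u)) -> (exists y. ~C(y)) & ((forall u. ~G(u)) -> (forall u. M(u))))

exists u. forall y. forall v1. exists w1. (C(u) & (C(y) | ~G(v1) & ~M(w1)))

Eliminate → and ↔ using ¬ and ∨.
  ~(~(exists u. C(u)) | (exists y. ~C(y)) & (~(forall u. ~G(u)) | (forall u. M(u))))
Drive negations inward (¬∀x A ≡ ∃x ¬A, ¬∃x A ≡ ∀x ¬A, De Morgan for ∧/∨):
  (exists u. C(u)) & ((forall y. C(y)) | (forall u. ~G(u)) & (exists u. ~M(u)))
Give each quantifier a distinct variable: u↦v1, u↦w1.
  (exists u. C(u)) & ((forall y. C(y)) | (forall v1. ~G(v1)) & (exists w1. ~M(w1)))
Finally move all quantifiers to the prefix:
  exists u. forall y. forall v1. exists w1. (C(u) & (C(y) | ~G(v1) & ~M(w1)))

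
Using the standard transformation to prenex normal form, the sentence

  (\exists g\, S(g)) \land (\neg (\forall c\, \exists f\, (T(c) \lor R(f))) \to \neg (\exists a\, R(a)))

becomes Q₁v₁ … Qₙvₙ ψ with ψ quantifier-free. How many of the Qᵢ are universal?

2

Rewrite implications/biconditionals: A → B as ¬A ∨ B.
  (\exists g\, S(g)) \land (\neg \neg (\forall c\, \exists f\, (T(c) \lor R(f))) \lor \neg (\exists a\, R(a)))
Push ¬ through the quantifiers and connectives to reach negation normal form:
  (\exists g\, S(g)) \land ((\forall c\, \exists f\, (T(c) \lor R(f))) \lor (\forall a\, \neg R(a)))
All bound variables are already distinct, so no renaming is needed.
Pull the quantifiers to the front (each side's bound variable is not free in the other side):
  \exists g\, \forall c\, \exists f\, \forall a\, (S(g) \land (T(c) \lor R(f) \lor \neg R(a)))
The prefix is \exists g \forall c \exists f \forall a: 2 universal, 2 existential.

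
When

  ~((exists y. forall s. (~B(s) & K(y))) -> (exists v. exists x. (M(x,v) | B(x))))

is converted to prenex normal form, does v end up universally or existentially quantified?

universal

Rewrite implications/biconditionals: A → B as ¬A ∨ B.
  ~(~(exists y. forall s. (~B(s) & K(y))) | (exists v. exists x. (M(x,v) | B(x))))
Move each ¬ inward, flipping quantifiers it crosses:
  (exists y. forall s. (~B(s) & K(y))) & (forall v. forall x. (~M(x,v) & ~B(x)))
Finally move all quantifiers to the prefix:
  exists y. forall s. forall v. forall x. (~B(s) & K(y) & ~M(x,v) & ~B(x))
The quantifier exists v sits under an odd number of negations (counting the antecedent side of each →), so it flips to forall v.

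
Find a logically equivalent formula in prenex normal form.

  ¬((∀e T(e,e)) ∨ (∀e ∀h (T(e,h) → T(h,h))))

Eliminate → and ↔ using ¬ and ∨.
  ¬((∀e T(e,e)) ∨ (∀e ∀h (¬T(e,h) ∨ T(h,h))))
Move each ¬ inward, flipping quantifiers it crosses:
  (∃e ¬T(e,e)) ∧ (∃e ∃h (T(e,h) ∧ ¬T(h,h)))
Give each quantifier a distinct variable: e↦y.
  (∃e ¬T(e,e)) ∧ (∃y ∃h (T(y,h) ∧ ¬T(h,h)))
Extract every quantifier outward, since the variables are now distinct and don't occur free across branches:
  ∃e ∃y ∃h (¬T(e,e) ∧ T(y,h) ∧ ¬T(h,h))

∃e ∃y ∃h (¬T(e,e) ∧ T(y,h) ∧ ¬T(h,h))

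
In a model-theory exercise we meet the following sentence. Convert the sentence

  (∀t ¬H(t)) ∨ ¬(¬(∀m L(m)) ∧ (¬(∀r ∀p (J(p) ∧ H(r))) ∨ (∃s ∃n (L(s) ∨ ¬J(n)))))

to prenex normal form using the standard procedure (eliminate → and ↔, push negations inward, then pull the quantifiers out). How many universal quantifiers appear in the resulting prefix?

6

Move each ¬ inward, flipping quantifiers it crosses:
  (∀t ¬H(t)) ∨ (∀m L(m)) ∨ (∀r ∀p (J(p) ∧ H(r))) ∧ (∀s ∀n (¬L(s) ∧ J(n)))
Extract every quantifier outward, since the variables are now distinct and don't occur free across branches:
  ∀t ∀m ∀r ∀p ∀s ∀n (¬H(t) ∨ L(m) ∨ J(p) ∧ H(r) ∧ ¬L(s) ∧ J(n))
The prefix is ∀t ∀m ∀r ∀p ∀s ∀n: 6 universal, 0 existential.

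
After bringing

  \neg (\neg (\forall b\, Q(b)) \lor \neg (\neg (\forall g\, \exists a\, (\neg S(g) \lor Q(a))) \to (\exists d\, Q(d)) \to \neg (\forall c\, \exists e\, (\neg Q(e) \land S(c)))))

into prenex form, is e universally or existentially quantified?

universal

First replace A → B with ¬A ∨ B.
  \neg (\neg (\forall b\, Q(b)) \lor \neg (\neg \neg (\forall g\, \exists a\, (\neg S(g) \lor Q(a))) \lor \neg (\exists d\, Q(d)) \lor \neg (\forall c\, \exists e\, (\neg Q(e) \land S(c)))))
Move each ¬ inward, flipping quantifiers it crosses:
  (\forall b\, Q(b)) \land ((\forall g\, \exists a\, (\neg S(g) \lor Q(a))) \lor (\forall d\, \neg Q(d)) \lor (\exists c\, \forall e\, (Q(e) \lor \neg S(c))))
Extract every quantifier outward, since the variables are now distinct and don't occur free across branches:
  \forall b\, \forall g\, \exists a\, \forall d\, \exists c\, \forall e\, (Q(b) \land (\neg S(g) \lor Q(a) \lor \neg Q(d) \lor Q(e) \lor \neg S(c)))
The quantifier \exists e sits under an odd number of negations (counting the antecedent side of each →), so it flips to \forall e.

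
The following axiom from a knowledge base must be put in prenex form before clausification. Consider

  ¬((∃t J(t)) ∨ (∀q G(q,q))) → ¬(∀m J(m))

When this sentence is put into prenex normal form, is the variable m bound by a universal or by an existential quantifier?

existential

Eliminate → and ↔ using ¬ and ∨.
  ¬¬((∃t J(t)) ∨ (∀q G(q,q))) ∨ ¬(∀m J(m))
Drive negations inward (¬∀x A ≡ ∃x ¬A, ¬∃x A ≡ ∀x ¬A, De Morgan for ∧/∨):
  (∃t J(t)) ∨ (∀q G(q,q)) ∨ (∃m ¬J(m))
All bound variables are already distinct, so no renaming is needed.
Extract every quantifier outward, since the variables are now distinct and don't occur free across branches:
  ∃t ∀q ∃m (J(t) ∨ G(q,q) ∨ ¬J(m))
The quantifier ∀m sits under an odd number of negations (counting the antecedent side of each →), so it flips to ∃m.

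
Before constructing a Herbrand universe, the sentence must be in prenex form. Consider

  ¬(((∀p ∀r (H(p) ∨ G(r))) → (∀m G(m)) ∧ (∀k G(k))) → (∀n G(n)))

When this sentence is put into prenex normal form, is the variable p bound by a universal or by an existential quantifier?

First replace A → B with ¬A ∨ B.
  ¬(¬(¬(∀p ∀r (H(p) ∨ G(r))) ∨ (∀m G(m)) ∧ (∀k G(k))) ∨ (∀n G(n)))
Move each ¬ inward, flipping quantifiers it crosses:
  ((∃p ∃r (¬H(p) ∧ ¬G(r))) ∨ (∀m G(m)) ∧ (∀k G(k))) ∧ (∃n ¬G(n))
Finally move all quantifiers to the prefix:
  ∃p ∃r ∀m ∀k ∃n ((¬H(p) ∧ ¬G(r) ∨ G(m) ∧ G(k)) ∧ ¬G(n))
The quantifier ∀p sits under an odd number of negations (counting the antecedent side of each →), so it flips to ∃p.

existential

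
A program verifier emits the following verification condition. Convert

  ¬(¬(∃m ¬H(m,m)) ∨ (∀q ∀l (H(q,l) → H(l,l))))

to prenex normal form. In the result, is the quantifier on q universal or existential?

existential

First replace A → B with ¬A ∨ B.
  ¬(¬(∃m ¬H(m,m)) ∨ (∀q ∀l (¬H(q,l) ∨ H(l,l))))
Push ¬ through the quantifiers and connectives to reach negation normal form:
  (∃m ¬H(m,m)) ∧ (∃q ∃l (H(q,l) ∧ ¬H(l,l)))
Finally move all quantifiers to the prefix:
  ∃m ∃q ∃l (¬H(m,m) ∧ H(q,l) ∧ ¬H(l,l))
The quantifier ∀q sits under an odd number of negations (counting the antecedent side of each →), so it flips to ∃q.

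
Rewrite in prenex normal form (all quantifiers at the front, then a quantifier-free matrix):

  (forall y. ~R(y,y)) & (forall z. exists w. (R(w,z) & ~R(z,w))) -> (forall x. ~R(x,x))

Rewrite implications/biconditionals: A → B as ¬A ∨ B.
  ~((forall y. ~R(y,y)) & (forall z. exists w. (R(w,z) & ~R(z,w)))) | (forall x. ~R(x,x))
Drive negations inward (¬∀x A ≡ ∃x ¬A, ¬∃x A ≡ ∀x ¬A, De Morgan for ∧/∨):
  (exists y. R(y,y)) | (exists z. forall w. (~R(w,z) | R(z,w))) | (forall x. ~R(x,x))
All bound variables are already distinct, so no renaming is needed.
Finally move all quantifiers to the prefix:
  exists y. exists z. forall w. forall x. (R(y,y) | ~R(w,z) | R(z,w) | ~R(x,x))

exists y. exists z. forall w. forall x. (R(y,y) | ~R(w,z) | R(z,w) | ~R(x,x))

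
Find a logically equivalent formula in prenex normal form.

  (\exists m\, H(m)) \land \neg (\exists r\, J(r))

Drive negations inward (¬∀x A ≡ ∃x ¬A, ¬∃x A ≡ ∀x ¬A, De Morgan for ∧/∨):
  (\exists m\, H(m)) \land (\forall r\, \neg J(r))
All bound variables are already distinct, so no renaming is needed.
Pull the quantifiers to the front (each side's bound variable is not free in the other side):
  \exists m\, \forall r\, (H(m) \land \neg J(r))

\exists m\, \forall r\, (H(m) \land \neg J(r))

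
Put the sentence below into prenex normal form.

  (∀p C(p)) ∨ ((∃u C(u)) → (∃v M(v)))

∀p ∀u ∃v (C(p) ∨ ¬C(u) ∨ M(v))

Eliminate → and ↔ using ¬ and ∨.
  (∀p C(p)) ∨ ¬(∃u C(u)) ∨ (∃v M(v))
Push ¬ through the quantifiers and connectives to reach negation normal form:
  (∀p C(p)) ∨ (∀u ¬C(u)) ∨ (∃v M(v))
All bound variables are already distinct, so no renaming is needed.
Finally move all quantifiers to the prefix:
  ∀p ∀u ∃v (C(p) ∨ ¬C(u) ∨ M(v))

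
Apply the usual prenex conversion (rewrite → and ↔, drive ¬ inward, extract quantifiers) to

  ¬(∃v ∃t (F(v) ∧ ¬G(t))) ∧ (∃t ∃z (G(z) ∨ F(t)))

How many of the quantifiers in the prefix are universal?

2

Drive negations inward (¬∀x A ≡ ∃x ¬A, ¬∃x A ≡ ∀x ¬A, De Morgan for ∧/∨):
  (∀v ∀t (¬F(v) ∨ G(t))) ∧ (∃t ∃z (G(z) ∨ F(t)))
Rename bound variables to avoid capture: t↦y.
  (∀v ∀t (¬F(v) ∨ G(t))) ∧ (∃y ∃z (G(z) ∨ F(y)))
Finally move all quantifiers to the prefix:
  ∀v ∀t ∃y ∃z ((¬F(v) ∨ G(t)) ∧ (G(z) ∨ F(y)))
The prefix is ∀v ∀t ∃y ∃z: 2 universal, 2 existential.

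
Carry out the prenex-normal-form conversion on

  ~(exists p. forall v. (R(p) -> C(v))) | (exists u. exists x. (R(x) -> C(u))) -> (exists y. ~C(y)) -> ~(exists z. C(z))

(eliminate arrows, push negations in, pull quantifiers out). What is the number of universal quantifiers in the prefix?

Eliminate → and ↔ using ¬ and ∨.
  ~(~(exists p. forall v. (~R(p) | C(v))) | (exists u. exists x. (~R(x) | C(u)))) | ~(exists y. ~C(y)) | ~(exists z. C(z))
Drive negations inward (¬∀x A ≡ ∃x ¬A, ¬∃x A ≡ ∀x ¬A, De Morgan for ∧/∨):
  (exists p. forall v. (~R(p) | C(v))) & (forall u. forall x. (R(x) & ~C(u))) | (forall y. C(y)) | (forall z. ~C(z))
All bound variables are already distinct, so no renaming is needed.
Extract every quantifier outward, since the variables are now distinct and don't occur free across branches:
  exists p. forall v. forall u. forall x. forall y. forall z. ((~R(p) | C(v)) & R(x) & ~C(u) | C(y) | ~C(z))
The prefix is exists p forall v forall u forall x forall y forall z: 5 universal, 1 existential.

5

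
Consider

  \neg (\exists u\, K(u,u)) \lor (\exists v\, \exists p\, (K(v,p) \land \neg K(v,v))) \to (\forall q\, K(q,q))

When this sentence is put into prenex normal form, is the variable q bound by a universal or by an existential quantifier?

Rewrite implications/biconditionals: A → B as ¬A ∨ B.
  \neg (\neg (\exists u\, K(u,u)) \lor (\exists v\, \exists p\, (K(v,p) \land \neg K(v,v)))) \lor (\forall q\, K(q,q))
Push ¬ through the quantifiers and connectives to reach negation normal form:
  (\exists u\, K(u,u)) \land (\forall v\, \forall p\, (\neg K(v,p) \lor K(v,v))) \lor (\forall q\, K(q,q))
All bound variables are already distinct, so no renaming is needed.
Finally move all quantifiers to the prefix:
  \exists u\, \forall v\, \forall p\, \forall q\, (K(u,u) \land (\neg K(v,p) \lor K(v,v)) \lor K(q,q))
The quantifier \forall q sits under an even number of negations (counting the antecedent side of each →), so it remains universal.

universal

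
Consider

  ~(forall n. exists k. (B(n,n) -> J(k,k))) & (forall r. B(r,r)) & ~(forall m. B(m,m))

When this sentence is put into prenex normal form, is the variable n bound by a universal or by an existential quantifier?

existential

Rewrite implications/biconditionals: A → B as ¬A ∨ B.
  ~(forall n. exists k. (~B(n,n) | J(k,k))) & (forall r. B(r,r)) & ~(forall m. B(m,m))
Drive negations inward (¬∀x A ≡ ∃x ¬A, ¬∃x A ≡ ∀x ¬A, De Morgan for ∧/∨):
  (exists n. forall k. (B(n,n) & ~J(k,k))) & (forall r. B(r,r)) & (exists m. ~B(m,m))
All bound variables are already distinct, so no renaming is needed.
Pull the quantifiers to the front (each side's bound variable is not free in the other side):
  exists n. forall k. forall r. exists m. (B(n,n) & ~J(k,k) & B(r,r) & ~B(m,m))
The quantifier forall n sits under an odd number of negations (counting the antecedent side of each →), so it flips to exists n.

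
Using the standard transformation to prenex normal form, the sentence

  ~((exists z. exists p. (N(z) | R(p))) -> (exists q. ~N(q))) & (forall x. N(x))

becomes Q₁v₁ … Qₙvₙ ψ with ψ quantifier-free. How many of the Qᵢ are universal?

2

Rewrite implications/biconditionals: A → B as ¬A ∨ B.
  ~(~(exists z. exists p. (N(z) | R(p))) | (exists q. ~N(q))) & (forall x. N(x))
Drive negations inward (¬∀x A ≡ ∃x ¬A, ¬∃x A ≡ ∀x ¬A, De Morgan for ∧/∨):
  (exists z. exists p. (N(z) | R(p))) & (forall q. N(q)) & (forall x. N(x))
All bound variables are already distinct, so no renaming is needed.
Finally move all quantifiers to the prefix:
  exists z. exists p. forall q. forall x. ((N(z) | R(p)) & N(q) & N(x))
The prefix is exists z exists p forall q forall x: 2 universal, 2 existential.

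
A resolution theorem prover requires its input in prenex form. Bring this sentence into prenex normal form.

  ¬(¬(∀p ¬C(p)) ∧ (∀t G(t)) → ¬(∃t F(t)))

Eliminate → and ↔ using ¬ and ∨.
  ¬(¬(¬(∀p ¬C(p)) ∧ (∀t G(t))) ∨ ¬(∃t F(t)))
Drive negations inward (¬∀x A ≡ ∃x ¬A, ¬∃x A ≡ ∀x ¬A, De Morgan for ∧/∨):
  (∃p C(p)) ∧ (∀t G(t)) ∧ (∃t F(t))
Give each quantifier a distinct variable: t↦y.
  (∃p C(p)) ∧ (∀t G(t)) ∧ (∃y F(y))
Extract every quantifier outward, since the variables are now distinct and don't occur free across branches:
  ∃p ∀t ∃y (C(p) ∧ G(t) ∧ F(y))

∃p ∀t ∃y (C(p) ∧ G(t) ∧ F(y))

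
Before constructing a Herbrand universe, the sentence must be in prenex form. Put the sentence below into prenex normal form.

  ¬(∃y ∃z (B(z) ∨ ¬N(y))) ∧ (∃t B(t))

Push ¬ through the quantifiers and connectives to reach negation normal form:
  (∀y ∀z (¬B(z) ∧ N(y))) ∧ (∃t B(t))
All bound variables are already distinct, so no renaming is needed.
Pull the quantifiers to the front (each side's bound variable is not free in the other side):
  ∀y ∀z ∃t (¬B(z) ∧ N(y) ∧ B(t))

∀y ∀z ∃t (¬B(z) ∧ N(y) ∧ B(t))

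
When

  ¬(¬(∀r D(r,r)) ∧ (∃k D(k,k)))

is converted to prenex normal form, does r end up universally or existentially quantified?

universal

Move each ¬ inward, flipping quantifiers it crosses:
  (∀r D(r,r)) ∨ (∀k ¬D(k,k))
Finally move all quantifiers to the prefix:
  ∀r ∀k (D(r,r) ∨ ¬D(k,k))
The quantifier ∀r sits under an even number of negations, so it remains universal.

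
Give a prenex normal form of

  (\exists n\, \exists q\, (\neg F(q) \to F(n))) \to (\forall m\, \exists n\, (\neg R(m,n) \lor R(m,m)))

\forall n\, \forall q\, \forall m\, \exists w1\, (\neg F(q) \land \neg F(n) \lor \neg R(m,w1) \lor R(m,m))

Eliminate → and ↔ using ¬ and ∨.
  \neg (\exists n\, \exists q\, (\neg \neg F(q) \lor F(n))) \lor (\forall m\, \exists n\, (\neg R(m,n) \lor R(m,m)))
Push ¬ through the quantifiers and connectives to reach negation normal form:
  (\forall n\, \forall q\, (\neg F(q) \land \neg F(n))) \lor (\forall m\, \exists n\, (\neg R(m,n) \lor R(m,m)))
Give each quantifier a distinct variable: n↦w1.
  (\forall n\, \forall q\, (\neg F(q) \land \neg F(n))) \lor (\forall m\, \exists w1\, (\neg R(m,w1) \lor R(m,m)))
Extract every quantifier outward, since the variables are now distinct and don't occur free across branches:
  \forall n\, \forall q\, \forall m\, \exists w1\, (\neg F(q) \land \neg F(n) \lor \neg R(m,w1) \lor R(m,m))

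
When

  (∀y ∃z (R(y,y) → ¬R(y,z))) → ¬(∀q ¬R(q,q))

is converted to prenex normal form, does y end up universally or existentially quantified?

Rewrite implications/biconditionals: A → B as ¬A ∨ B.
  ¬(∀y ∃z (¬R(y,y) ∨ ¬R(y,z))) ∨ ¬(∀q ¬R(q,q))
Push ¬ through the quantifiers and connectives to reach negation normal form:
  (∃y ∀z (R(y,y) ∧ R(y,z))) ∨ (∃q R(q,q))
All bound variables are already distinct, so no renaming is needed.
Finally move all quantifiers to the prefix:
  ∃y ∀z ∃q (R(y,y) ∧ R(y,z) ∨ R(q,q))
The quantifier ∀y sits under an odd number of negations (counting the antecedent side of each →), so it flips to ∃y.

existential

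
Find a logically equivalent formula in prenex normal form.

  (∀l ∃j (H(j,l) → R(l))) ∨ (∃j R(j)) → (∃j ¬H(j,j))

First replace A → B with ¬A ∨ B.
  ¬((∀l ∃j (¬H(j,l) ∨ R(l))) ∨ (∃j R(j))) ∨ (∃j ¬H(j,j))
Push ¬ through the quantifiers and connectives to reach negation normal form:
  (∃l ∀j (H(j,l) ∧ ¬R(l))) ∧ (∀j ¬R(j)) ∨ (∃j ¬H(j,j))
Standardize variables apart so no two quantifiers bind the same name: j↦r, j↦v1.
  (∃l ∀j (H(j,l) ∧ ¬R(l))) ∧ (∀r ¬R(r)) ∨ (∃v1 ¬H(v1,v1))
Finally move all quantifiers to the prefix:
  ∃l ∀j ∀r ∃v1 (H(j,l) ∧ ¬R(l) ∧ ¬R(r) ∨ ¬H(v1,v1))

∃l ∀j ∀r ∃v1 (H(j,l) ∧ ¬R(l) ∧ ¬R(r) ∨ ¬H(v1,v1))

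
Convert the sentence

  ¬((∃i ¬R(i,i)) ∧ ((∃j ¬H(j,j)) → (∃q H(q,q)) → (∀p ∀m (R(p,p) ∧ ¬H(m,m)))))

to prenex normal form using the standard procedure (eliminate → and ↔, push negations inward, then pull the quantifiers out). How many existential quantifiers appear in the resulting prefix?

4

First replace A → B with ¬A ∨ B.
  ¬((∃i ¬R(i,i)) ∧ (¬(∃j ¬H(j,j)) ∨ ¬(∃q H(q,q)) ∨ (∀p ∀m (R(p,p) ∧ ¬H(m,m)))))
Push ¬ through the quantifiers and connectives to reach negation normal form:
  (∀i R(i,i)) ∨ (∃j ¬H(j,j)) ∧ (∃q H(q,q)) ∧ (∃p ∃m (¬R(p,p) ∨ H(m,m)))
All bound variables are already distinct, so no renaming is needed.
Finally move all quantifiers to the prefix:
  ∀i ∃j ∃q ∃p ∃m (R(i,i) ∨ ¬H(j,j) ∧ H(q,q) ∧ (¬R(p,p) ∨ H(m,m)))
The prefix is ∀i ∃j ∃q ∃p ∃m: 1 universal, 4 existential.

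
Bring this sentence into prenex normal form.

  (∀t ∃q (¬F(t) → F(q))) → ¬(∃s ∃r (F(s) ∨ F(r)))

First replace A → B with ¬A ∨ B.
  ¬(∀t ∃q (¬¬F(t) ∨ F(q))) ∨ ¬(∃s ∃r (F(s) ∨ F(r)))
Move each ¬ inward, flipping quantifiers it crosses:
  (∃t ∀q (¬F(t) ∧ ¬F(q))) ∨ (∀s ∀r (¬F(s) ∧ ¬F(r)))
All bound variables are already distinct, so no renaming is needed.
Pull the quantifiers to the front (each side's bound variable is not free in the other side):
  ∃t ∀q ∀s ∀r (¬F(t) ∧ ¬F(q) ∨ ¬F(s) ∧ ¬F(r))

∃t ∀q ∀s ∀r (¬F(t) ∧ ¬F(q) ∨ ¬F(s) ∧ ¬F(r))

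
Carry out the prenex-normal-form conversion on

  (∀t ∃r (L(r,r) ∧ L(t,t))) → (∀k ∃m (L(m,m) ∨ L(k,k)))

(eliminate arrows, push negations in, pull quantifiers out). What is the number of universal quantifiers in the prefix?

2

First replace A → B with ¬A ∨ B.
  ¬(∀t ∃r (L(r,r) ∧ L(t,t))) ∨ (∀k ∃m (L(m,m) ∨ L(k,k)))
Move each ¬ inward, flipping quantifiers it crosses:
  (∃t ∀r (¬L(r,r) ∨ ¬L(t,t))) ∨ (∀k ∃m (L(m,m) ∨ L(k,k)))
Extract every quantifier outward, since the variables are now distinct and don't occur free across branches:
  ∃t ∀r ∀k ∃m (¬L(r,r) ∨ ¬L(t,t) ∨ L(m,m) ∨ L(k,k))
The prefix is ∃t ∀r ∀k ∃m: 2 universal, 2 existential.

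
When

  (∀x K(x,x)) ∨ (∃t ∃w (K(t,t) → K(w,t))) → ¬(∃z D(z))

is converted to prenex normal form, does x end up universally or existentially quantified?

Rewrite implications/biconditionals: A → B as ¬A ∨ B.
  ¬((∀x K(x,x)) ∨ (∃t ∃w (¬K(t,t) ∨ K(w,t)))) ∨ ¬(∃z D(z))
Move each ¬ inward, flipping quantifiers it crosses:
  (∃x ¬K(x,x)) ∧ (∀t ∀w (K(t,t) ∧ ¬K(w,t))) ∨ (∀z ¬D(z))
All bound variables are already distinct, so no renaming is needed.
Pull the quantifiers to the front (each side's bound variable is not free in the other side):
  ∃x ∀t ∀w ∀z (¬K(x,x) ∧ K(t,t) ∧ ¬K(w,t) ∨ ¬D(z))
The quantifier ∀x sits under an odd number of negations (counting the antecedent side of each →), so it flips to ∃x.

existential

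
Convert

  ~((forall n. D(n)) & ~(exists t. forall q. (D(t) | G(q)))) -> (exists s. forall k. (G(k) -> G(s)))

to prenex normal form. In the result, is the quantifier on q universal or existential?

existential

First replace A → B with ¬A ∨ B.
  ~~((forall n. D(n)) & ~(exists t. forall q. (D(t) | G(q)))) | (exists s. forall k. (~G(k) | G(s)))
Push ¬ through the quantifiers and connectives to reach negation normal form:
  (forall n. D(n)) & (forall t. exists q. (~D(t) & ~G(q))) | (exists s. forall k. (~G(k) | G(s)))
Extract every quantifier outward, since the variables are now distinct and don't occur free across branches:
  forall n. forall t. exists q. exists s. forall k. (D(n) & ~D(t) & ~G(q) | ~G(k) | G(s))
The quantifier forall q sits under an odd number of negations (counting the antecedent side of each →), so it flips to exists q.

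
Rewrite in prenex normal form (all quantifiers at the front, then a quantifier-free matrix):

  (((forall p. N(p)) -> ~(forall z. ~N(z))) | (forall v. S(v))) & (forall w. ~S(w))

Eliminate → and ↔ using ¬ and ∨.
  (~(forall p. N(p)) | ~(forall z. ~N(z)) | (forall v. S(v))) & (forall w. ~S(w))
Push ¬ through the quantifiers and connectives to reach negation normal form:
  ((exists p. ~N(p)) | (exists z. N(z)) | (forall v. S(v))) & (forall w. ~S(w))
Finally move all quantifiers to the prefix:
  exists p. exists z. forall v. forall w. ((~N(p) | N(z) | S(v)) & ~S(w))

exists p. exists z. forall v. forall w. ((~N(p) | N(z) | S(v)) & ~S(w))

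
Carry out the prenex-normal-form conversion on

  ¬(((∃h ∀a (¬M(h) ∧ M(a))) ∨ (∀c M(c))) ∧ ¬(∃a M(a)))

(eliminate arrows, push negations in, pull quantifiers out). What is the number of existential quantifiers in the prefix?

3

Drive negations inward (¬∀x A ≡ ∃x ¬A, ¬∃x A ≡ ∀x ¬A, De Morgan for ∧/∨):
  (∀h ∃a (M(h) ∨ ¬M(a))) ∧ (∃c ¬M(c)) ∨ (∃a M(a))
Rename bound variables to avoid capture: a↦t.
  (∀h ∃a (M(h) ∨ ¬M(a))) ∧ (∃c ¬M(c)) ∨ (∃t M(t))
Pull the quantifiers to the front (each side's bound variable is not free in the other side):
  ∀h ∃a ∃c ∃t ((M(h) ∨ ¬M(a)) ∧ ¬M(c) ∨ M(t))
The prefix is ∀h ∃a ∃c ∃t: 1 universal, 3 existential.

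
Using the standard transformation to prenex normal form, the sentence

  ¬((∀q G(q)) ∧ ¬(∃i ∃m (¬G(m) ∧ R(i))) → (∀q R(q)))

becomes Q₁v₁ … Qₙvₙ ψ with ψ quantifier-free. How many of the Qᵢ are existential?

1

Eliminate → and ↔ using ¬ and ∨.
  ¬(¬((∀q G(q)) ∧ ¬(∃i ∃m (¬G(m) ∧ R(i)))) ∨ (∀q R(q)))
Drive negations inward (¬∀x A ≡ ∃x ¬A, ¬∃x A ≡ ∀x ¬A, De Morgan for ∧/∨):
  (∀q G(q)) ∧ (∀i ∀m (G(m) ∨ ¬R(i))) ∧ (∃q ¬R(q))
Rename bound variables to avoid capture: q↦b.
  (∀q G(q)) ∧ (∀i ∀m (G(m) ∨ ¬R(i))) ∧ (∃b ¬R(b))
Pull the quantifiers to the front (each side's bound variable is not free in the other side):
  ∀q ∀i ∀m ∃b (G(q) ∧ (G(m) ∨ ¬R(i)) ∧ ¬R(b))
The prefix is ∀q ∀i ∀m ∃b: 3 universal, 1 existential.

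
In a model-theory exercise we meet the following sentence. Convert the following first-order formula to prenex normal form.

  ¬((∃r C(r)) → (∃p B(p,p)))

∃r ∀p (C(r) ∧ ¬B(p,p))

First replace A → B with ¬A ∨ B.
  ¬(¬(∃r C(r)) ∨ (∃p B(p,p)))
Push ¬ through the quantifiers and connectives to reach negation normal form:
  (∃r C(r)) ∧ (∀p ¬B(p,p))
All bound variables are already distinct, so no renaming is needed.
Pull the quantifiers to the front (each side's bound variable is not free in the other side):
  ∃r ∀p (C(r) ∧ ¬B(p,p))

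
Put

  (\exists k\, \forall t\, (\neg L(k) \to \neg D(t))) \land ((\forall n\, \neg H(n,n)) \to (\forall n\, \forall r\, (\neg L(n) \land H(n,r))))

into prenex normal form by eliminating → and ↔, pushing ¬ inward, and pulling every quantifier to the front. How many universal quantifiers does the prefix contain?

Eliminate → and ↔ using ¬ and ∨.
  (\exists k\, \forall t\, (\neg \neg L(k) \lor \neg D(t))) \land (\neg (\forall n\, \neg H(n,n)) \lor (\forall n\, \forall r\, (\neg L(n) \land H(n,r))))
Push ¬ through the quantifiers and connectives to reach negation normal form:
  (\exists k\, \forall t\, (L(k) \lor \neg D(t))) \land ((\exists n\, H(n,n)) \lor (\forall n\, \forall r\, (\neg L(n) \land H(n,r))))
Give each quantifier a distinct variable: n↦w.
  (\exists k\, \forall t\, (L(k) \lor \neg D(t))) \land ((\exists n\, H(n,n)) \lor (\forall w\, \forall r\, (\neg L(w) \land H(w,r))))
Finally move all quantifiers to the prefix:
  \exists k\, \forall t\, \exists n\, \forall w\, \forall r\, ((L(k) \lor \neg D(t)) \land (H(n,n) \lor \neg L(w) \land H(w,r)))
The prefix is \exists k \forall t \exists n \forall w \forall r: 3 universal, 2 existential.

3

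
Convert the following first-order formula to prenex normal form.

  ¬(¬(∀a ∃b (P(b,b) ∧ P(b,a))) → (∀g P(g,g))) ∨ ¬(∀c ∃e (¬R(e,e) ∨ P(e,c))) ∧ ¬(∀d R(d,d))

First replace A → B with ¬A ∨ B.
  ¬(¬¬(∀a ∃b (P(b,b) ∧ P(b,a))) ∨ (∀g P(g,g))) ∨ ¬(∀c ∃e (¬R(e,e) ∨ P(e,c))) ∧ ¬(∀d R(d,d))
Move each ¬ inward, flipping quantifiers it crosses:
  (∃a ∀b (¬P(b,b) ∨ ¬P(b,a))) ∧ (∃g ¬P(g,g)) ∨ (∃c ∀e (R(e,e) ∧ ¬P(e,c))) ∧ (∃d ¬R(d,d))
All bound variables are already distinct, so no renaming is needed.
Finally move all quantifiers to the prefix:
  ∃a ∀b ∃g ∃c ∀e ∃d ((¬P(b,b) ∨ ¬P(b,a)) ∧ ¬P(g,g) ∨ R(e,e) ∧ ¬P(e,c) ∧ ¬R(d,d))

∃a ∀b ∃g ∃c ∀e ∃d ((¬P(b,b) ∨ ¬P(b,a)) ∧ ¬P(g,g) ∨ R(e,e) ∧ ¬P(e,c) ∧ ¬R(d,d))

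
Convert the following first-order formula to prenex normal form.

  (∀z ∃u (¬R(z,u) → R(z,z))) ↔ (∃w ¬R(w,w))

∃z ∀u ∃w ∀x ∀v ∃t ((¬R(z,u) ∧ ¬R(z,z) ∨ ¬R(w,w)) ∧ (R(x,x) ∨ R(v,t) ∨ R(v,v)))

Rewrite implications/biconditionals: A → B as ¬A ∨ B; A ↔ B as (¬A ∨ B) ∧ (¬B ∨ A).
  (¬(∀z ∃u (¬¬R(z,u) ∨ R(z,z))) ∨ (∃w ¬R(w,w))) ∧ (¬(∃w ¬R(w,w)) ∨ (∀z ∃u (¬¬R(z,u) ∨ R(z,z))))
Drive negations inward (¬∀x A ≡ ∃x ¬A, ¬∃x A ≡ ∀x ¬A, De Morgan for ∧/∨):
  ((∃z ∀u (¬R(z,u) ∧ ¬R(z,z))) ∨ (∃w ¬R(w,w))) ∧ ((∀w R(w,w)) ∨ (∀z ∃u (R(z,u) ∨ R(z,z))))
Rename bound variables to avoid capture: w↦x, z↦v, u↦t.
  ((∃z ∀u (¬R(z,u) ∧ ¬R(z,z))) ∨ (∃w ¬R(w,w))) ∧ ((∀x R(x,x)) ∨ (∀v ∃t (R(v,t) ∨ R(v,v))))
Extract every quantifier outward, since the variables are now distinct and don't occur free across branches:
  ∃z ∀u ∃w ∀x ∀v ∃t ((¬R(z,u) ∧ ¬R(z,z) ∨ ¬R(w,w)) ∧ (R(x,x) ∨ R(v,t) ∨ R(v,v)))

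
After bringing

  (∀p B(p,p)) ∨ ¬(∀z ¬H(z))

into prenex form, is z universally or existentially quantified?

existential

Move each ¬ inward, flipping quantifiers it crosses:
  (∀p B(p,p)) ∨ (∃z H(z))
All bound variables are already distinct, so no renaming is needed.
Extract every quantifier outward, since the variables are now distinct and don't occur free across branches:
  ∀p ∃z (B(p,p) ∨ H(z))
The quantifier ∀z sits under an odd number of negations, so it flips to ∃z.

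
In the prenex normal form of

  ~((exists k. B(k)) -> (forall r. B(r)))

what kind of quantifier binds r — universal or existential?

existential

Rewrite implications/biconditionals: A → B as ¬A ∨ B.
  ~(~(exists k. B(k)) | (forall r. B(r)))
Push ¬ through the quantifiers and connectives to reach negation normal form:
  (exists k. B(k)) & (exists r. ~B(r))
Extract every quantifier outward, since the variables are now distinct and don't occur free across branches:
  exists k. exists r. (B(k) & ~B(r))
The quantifier forall r sits under an odd number of negations (counting the antecedent side of each →), so it flips to exists r.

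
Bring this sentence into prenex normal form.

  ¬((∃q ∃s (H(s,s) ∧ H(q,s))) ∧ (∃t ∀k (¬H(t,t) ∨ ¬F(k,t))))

Drive negations inward (¬∀x A ≡ ∃x ¬A, ¬∃x A ≡ ∀x ¬A, De Morgan for ∧/∨):
  (∀q ∀s (¬H(s,s) ∨ ¬H(q,s))) ∨ (∀t ∃k (H(t,t) ∧ F(k,t)))
Extract every quantifier outward, since the variables are now distinct and don't occur free across branches:
  ∀q ∀s ∀t ∃k (¬H(s,s) ∨ ¬H(q,s) ∨ H(t,t) ∧ F(k,t))

∀q ∀s ∀t ∃k (¬H(s,s) ∨ ¬H(q,s) ∨ H(t,t) ∧ F(k,t))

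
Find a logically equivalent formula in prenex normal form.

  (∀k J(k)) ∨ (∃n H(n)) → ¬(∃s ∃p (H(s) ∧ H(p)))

Rewrite implications/biconditionals: A → B as ¬A ∨ B.
  ¬((∀k J(k)) ∨ (∃n H(n))) ∨ ¬(∃s ∃p (H(s) ∧ H(p)))
Move each ¬ inward, flipping quantifiers it crosses:
  (∃k ¬J(k)) ∧ (∀n ¬H(n)) ∨ (∀s ∀p (¬H(s) ∨ ¬H(p)))
Pull the quantifiers to the front (each side's bound variable is not free in the other side):
  ∃k ∀n ∀s ∀p (¬J(k) ∧ ¬H(n) ∨ ¬H(s) ∨ ¬H(p))

∃k ∀n ∀s ∀p (¬J(k) ∧ ¬H(n) ∨ ¬H(s) ∨ ¬H(p))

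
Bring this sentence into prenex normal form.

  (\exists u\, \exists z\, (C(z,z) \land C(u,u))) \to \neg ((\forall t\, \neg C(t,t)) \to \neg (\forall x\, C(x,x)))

\forall u\, \forall z\, \forall t\, \forall x\, (\neg C(z,z) \lor \neg C(u,u) \lor \neg C(t,t) \land C(x,x))

First replace A → B with ¬A ∨ B.
  \neg (\exists u\, \exists z\, (C(z,z) \land C(u,u))) \lor \neg (\neg (\forall t\, \neg C(t,t)) \lor \neg (\forall x\, C(x,x)))
Push ¬ through the quantifiers and connectives to reach negation normal form:
  (\forall u\, \forall z\, (\neg C(z,z) \lor \neg C(u,u))) \lor (\forall t\, \neg C(t,t)) \land (\forall x\, C(x,x))
All bound variables are already distinct, so no renaming is needed.
Extract every quantifier outward, since the variables are now distinct and don't occur free across branches:
  \forall u\, \forall z\, \forall t\, \forall x\, (\neg C(z,z) \lor \neg C(u,u) \lor \neg C(t,t) \land C(x,x))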